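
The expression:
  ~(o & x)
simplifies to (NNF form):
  ~o | ~x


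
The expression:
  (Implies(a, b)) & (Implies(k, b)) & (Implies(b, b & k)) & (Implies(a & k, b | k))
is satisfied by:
  {b: True, k: True, a: False}
  {b: True, k: True, a: True}
  {a: False, b: False, k: False}


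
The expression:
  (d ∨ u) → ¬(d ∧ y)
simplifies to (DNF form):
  ¬d ∨ ¬y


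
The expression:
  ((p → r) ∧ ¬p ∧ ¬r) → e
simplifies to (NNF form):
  e ∨ p ∨ r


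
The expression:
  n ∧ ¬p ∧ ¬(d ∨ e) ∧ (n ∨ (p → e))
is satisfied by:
  {n: True, d: False, e: False, p: False}


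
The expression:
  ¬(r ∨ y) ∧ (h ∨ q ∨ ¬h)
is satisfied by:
  {y: False, r: False}


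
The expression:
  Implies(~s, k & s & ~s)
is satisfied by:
  {s: True}


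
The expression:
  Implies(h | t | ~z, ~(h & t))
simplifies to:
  ~h | ~t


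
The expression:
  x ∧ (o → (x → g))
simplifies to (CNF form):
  x ∧ (g ∨ ¬o)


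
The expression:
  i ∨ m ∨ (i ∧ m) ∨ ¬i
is always true.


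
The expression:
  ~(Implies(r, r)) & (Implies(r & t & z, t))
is never true.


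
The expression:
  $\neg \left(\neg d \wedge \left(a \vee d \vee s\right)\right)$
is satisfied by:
  {d: True, a: False, s: False}
  {d: True, s: True, a: False}
  {d: True, a: True, s: False}
  {d: True, s: True, a: True}
  {s: False, a: False, d: False}


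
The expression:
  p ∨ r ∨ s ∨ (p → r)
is always true.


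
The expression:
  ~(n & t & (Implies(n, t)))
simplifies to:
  ~n | ~t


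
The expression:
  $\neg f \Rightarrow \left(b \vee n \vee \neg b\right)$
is always true.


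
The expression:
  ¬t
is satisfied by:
  {t: False}


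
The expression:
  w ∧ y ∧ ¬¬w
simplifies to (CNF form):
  w ∧ y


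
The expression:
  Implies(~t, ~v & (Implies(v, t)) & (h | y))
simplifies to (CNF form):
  (t | ~v) & (h | t | y) & (h | t | ~v) & (t | y | ~v)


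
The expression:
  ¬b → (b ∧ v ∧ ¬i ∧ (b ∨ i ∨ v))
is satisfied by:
  {b: True}


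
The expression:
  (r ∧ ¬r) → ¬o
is always true.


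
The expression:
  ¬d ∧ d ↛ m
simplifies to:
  False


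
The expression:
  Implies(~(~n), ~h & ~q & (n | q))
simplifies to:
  ~n | (~h & ~q)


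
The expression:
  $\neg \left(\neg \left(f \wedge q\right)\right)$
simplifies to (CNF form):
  $f \wedge q$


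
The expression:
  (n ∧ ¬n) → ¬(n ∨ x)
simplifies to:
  True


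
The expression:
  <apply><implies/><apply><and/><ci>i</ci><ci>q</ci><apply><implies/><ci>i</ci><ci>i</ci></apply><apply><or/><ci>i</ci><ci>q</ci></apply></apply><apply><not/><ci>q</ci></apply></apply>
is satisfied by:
  {q: False, i: False}
  {i: True, q: False}
  {q: True, i: False}


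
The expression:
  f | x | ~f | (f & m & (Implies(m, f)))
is always true.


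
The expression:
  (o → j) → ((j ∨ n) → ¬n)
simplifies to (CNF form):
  (o ∨ ¬n) ∧ (¬j ∨ ¬n)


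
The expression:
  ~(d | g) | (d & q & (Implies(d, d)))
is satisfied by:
  {q: True, d: False, g: False}
  {d: False, g: False, q: False}
  {q: True, d: True, g: False}
  {q: True, g: True, d: True}


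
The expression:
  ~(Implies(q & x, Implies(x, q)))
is never true.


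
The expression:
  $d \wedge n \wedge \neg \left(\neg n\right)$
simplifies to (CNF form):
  $d \wedge n$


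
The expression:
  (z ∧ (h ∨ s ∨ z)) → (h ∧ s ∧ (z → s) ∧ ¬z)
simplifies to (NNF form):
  ¬z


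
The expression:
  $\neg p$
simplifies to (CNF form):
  $\neg p$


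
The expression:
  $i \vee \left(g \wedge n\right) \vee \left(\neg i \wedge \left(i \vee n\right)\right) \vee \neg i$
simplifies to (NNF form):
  $\text{True}$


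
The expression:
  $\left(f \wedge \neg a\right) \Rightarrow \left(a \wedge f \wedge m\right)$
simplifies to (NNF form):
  $a \vee \neg f$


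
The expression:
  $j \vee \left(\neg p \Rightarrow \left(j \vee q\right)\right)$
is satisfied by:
  {q: True, p: True, j: True}
  {q: True, p: True, j: False}
  {q: True, j: True, p: False}
  {q: True, j: False, p: False}
  {p: True, j: True, q: False}
  {p: True, j: False, q: False}
  {j: True, p: False, q: False}


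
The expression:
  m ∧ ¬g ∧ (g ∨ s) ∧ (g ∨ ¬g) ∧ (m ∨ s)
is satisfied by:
  {m: True, s: True, g: False}


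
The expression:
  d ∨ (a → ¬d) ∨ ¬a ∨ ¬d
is always true.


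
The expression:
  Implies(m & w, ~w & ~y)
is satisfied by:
  {w: False, m: False}
  {m: True, w: False}
  {w: True, m: False}


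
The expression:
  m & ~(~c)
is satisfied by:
  {c: True, m: True}


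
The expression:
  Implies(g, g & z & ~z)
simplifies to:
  ~g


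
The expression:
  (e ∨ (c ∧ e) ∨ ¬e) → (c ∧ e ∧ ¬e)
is never true.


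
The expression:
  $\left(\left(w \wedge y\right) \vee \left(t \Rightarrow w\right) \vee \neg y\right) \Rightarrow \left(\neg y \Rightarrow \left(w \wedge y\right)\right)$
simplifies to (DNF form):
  $y$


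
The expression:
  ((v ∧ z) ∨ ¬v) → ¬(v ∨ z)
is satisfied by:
  {z: False}


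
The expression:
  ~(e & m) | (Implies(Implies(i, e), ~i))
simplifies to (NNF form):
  ~e | ~i | ~m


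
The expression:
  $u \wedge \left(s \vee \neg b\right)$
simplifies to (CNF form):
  $u \wedge \left(s \vee \neg b\right)$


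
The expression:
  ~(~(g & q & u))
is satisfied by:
  {g: True, u: True, q: True}


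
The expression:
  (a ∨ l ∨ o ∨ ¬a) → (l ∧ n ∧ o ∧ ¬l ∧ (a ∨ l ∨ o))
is never true.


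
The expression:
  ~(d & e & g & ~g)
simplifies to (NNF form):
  True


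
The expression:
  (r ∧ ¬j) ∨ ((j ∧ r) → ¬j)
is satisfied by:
  {r: False, j: False}
  {j: True, r: False}
  {r: True, j: False}


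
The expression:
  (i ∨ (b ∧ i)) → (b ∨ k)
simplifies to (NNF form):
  b ∨ k ∨ ¬i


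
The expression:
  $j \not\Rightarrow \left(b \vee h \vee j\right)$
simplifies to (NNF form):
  $\text{False}$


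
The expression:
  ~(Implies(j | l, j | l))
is never true.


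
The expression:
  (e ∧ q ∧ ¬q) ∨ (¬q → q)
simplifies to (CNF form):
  q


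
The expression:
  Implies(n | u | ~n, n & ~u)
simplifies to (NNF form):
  n & ~u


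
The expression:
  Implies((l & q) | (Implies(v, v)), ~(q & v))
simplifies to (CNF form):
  ~q | ~v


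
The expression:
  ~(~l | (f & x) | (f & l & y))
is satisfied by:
  {l: True, y: False, f: False, x: False}
  {x: True, l: True, y: False, f: False}
  {y: True, l: True, x: False, f: False}
  {x: True, y: True, l: True, f: False}
  {f: True, l: True, x: False, y: False}


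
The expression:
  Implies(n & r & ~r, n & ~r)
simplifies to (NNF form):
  True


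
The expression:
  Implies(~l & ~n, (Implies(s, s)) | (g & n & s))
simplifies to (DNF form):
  True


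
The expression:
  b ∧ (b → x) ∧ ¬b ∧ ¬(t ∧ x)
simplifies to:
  False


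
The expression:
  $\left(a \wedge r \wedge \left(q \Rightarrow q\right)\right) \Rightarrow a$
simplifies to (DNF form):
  $\text{True}$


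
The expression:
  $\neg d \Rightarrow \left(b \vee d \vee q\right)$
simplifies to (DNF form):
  $b \vee d \vee q$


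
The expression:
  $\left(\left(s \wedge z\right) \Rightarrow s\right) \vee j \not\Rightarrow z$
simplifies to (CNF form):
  $\text{True}$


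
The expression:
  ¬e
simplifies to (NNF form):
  ¬e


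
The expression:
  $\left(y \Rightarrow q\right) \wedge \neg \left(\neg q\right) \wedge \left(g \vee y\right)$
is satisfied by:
  {y: True, g: True, q: True}
  {y: True, q: True, g: False}
  {g: True, q: True, y: False}


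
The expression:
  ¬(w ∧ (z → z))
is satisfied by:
  {w: False}


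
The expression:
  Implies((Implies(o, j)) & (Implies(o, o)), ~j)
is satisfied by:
  {j: False}


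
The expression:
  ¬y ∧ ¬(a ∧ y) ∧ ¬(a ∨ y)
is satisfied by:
  {y: False, a: False}


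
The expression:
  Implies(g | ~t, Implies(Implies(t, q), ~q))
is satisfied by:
  {t: True, q: False, g: False}
  {t: False, q: False, g: False}
  {g: True, t: True, q: False}
  {g: True, t: False, q: False}
  {q: True, t: True, g: False}


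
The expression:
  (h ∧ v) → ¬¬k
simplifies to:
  k ∨ ¬h ∨ ¬v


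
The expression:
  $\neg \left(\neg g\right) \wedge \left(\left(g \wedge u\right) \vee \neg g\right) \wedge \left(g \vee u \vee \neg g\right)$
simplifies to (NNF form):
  $g \wedge u$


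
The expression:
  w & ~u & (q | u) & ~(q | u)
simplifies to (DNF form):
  False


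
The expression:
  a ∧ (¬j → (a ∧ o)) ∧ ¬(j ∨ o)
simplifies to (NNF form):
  False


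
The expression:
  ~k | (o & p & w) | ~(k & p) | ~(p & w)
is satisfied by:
  {o: True, p: False, k: False, w: False}
  {o: False, p: False, k: False, w: False}
  {w: True, o: True, p: False, k: False}
  {w: True, o: False, p: False, k: False}
  {o: True, k: True, w: False, p: False}
  {k: True, w: False, p: False, o: False}
  {w: True, k: True, o: True, p: False}
  {w: True, k: True, o: False, p: False}
  {o: True, p: True, w: False, k: False}
  {p: True, w: False, k: False, o: False}
  {o: True, w: True, p: True, k: False}
  {w: True, p: True, o: False, k: False}
  {o: True, k: True, p: True, w: False}
  {k: True, p: True, w: False, o: False}
  {w: True, k: True, p: True, o: True}


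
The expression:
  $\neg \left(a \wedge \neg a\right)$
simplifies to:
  $\text{True}$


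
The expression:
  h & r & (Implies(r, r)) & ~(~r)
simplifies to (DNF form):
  h & r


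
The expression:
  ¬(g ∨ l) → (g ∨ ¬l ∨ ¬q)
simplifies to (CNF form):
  True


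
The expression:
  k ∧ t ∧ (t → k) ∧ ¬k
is never true.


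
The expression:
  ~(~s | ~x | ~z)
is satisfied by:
  {z: True, s: True, x: True}


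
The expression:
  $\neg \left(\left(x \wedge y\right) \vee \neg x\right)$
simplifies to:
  $x \wedge \neg y$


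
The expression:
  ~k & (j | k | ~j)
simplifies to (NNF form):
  ~k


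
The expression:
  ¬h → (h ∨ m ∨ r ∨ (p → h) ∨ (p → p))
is always true.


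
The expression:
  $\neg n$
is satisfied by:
  {n: False}


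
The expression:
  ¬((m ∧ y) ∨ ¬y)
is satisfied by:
  {y: True, m: False}


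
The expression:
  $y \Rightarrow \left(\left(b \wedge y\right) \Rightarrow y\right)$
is always true.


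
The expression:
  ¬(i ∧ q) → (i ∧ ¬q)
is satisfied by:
  {i: True}


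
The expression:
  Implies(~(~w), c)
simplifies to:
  c | ~w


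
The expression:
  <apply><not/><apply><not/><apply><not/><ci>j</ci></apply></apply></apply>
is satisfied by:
  {j: False}


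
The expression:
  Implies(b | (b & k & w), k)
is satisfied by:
  {k: True, b: False}
  {b: False, k: False}
  {b: True, k: True}


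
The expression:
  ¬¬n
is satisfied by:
  {n: True}


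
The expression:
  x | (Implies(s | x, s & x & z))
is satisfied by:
  {x: True, s: False}
  {s: False, x: False}
  {s: True, x: True}


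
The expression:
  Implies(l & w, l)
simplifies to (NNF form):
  True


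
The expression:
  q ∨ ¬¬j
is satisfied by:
  {q: True, j: True}
  {q: True, j: False}
  {j: True, q: False}


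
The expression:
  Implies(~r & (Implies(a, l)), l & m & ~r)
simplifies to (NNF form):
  r | (l & m) | (a & ~l)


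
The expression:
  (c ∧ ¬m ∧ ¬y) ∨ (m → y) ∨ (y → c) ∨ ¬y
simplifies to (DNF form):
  True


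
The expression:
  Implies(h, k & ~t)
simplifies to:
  ~h | (k & ~t)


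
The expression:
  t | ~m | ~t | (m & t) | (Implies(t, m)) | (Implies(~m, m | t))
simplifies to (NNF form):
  True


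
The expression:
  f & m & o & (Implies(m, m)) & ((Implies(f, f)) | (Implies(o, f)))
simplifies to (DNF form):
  f & m & o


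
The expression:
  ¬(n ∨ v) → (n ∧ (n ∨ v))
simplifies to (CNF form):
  n ∨ v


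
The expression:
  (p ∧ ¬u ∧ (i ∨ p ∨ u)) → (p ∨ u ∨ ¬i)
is always true.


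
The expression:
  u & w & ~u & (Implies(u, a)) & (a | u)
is never true.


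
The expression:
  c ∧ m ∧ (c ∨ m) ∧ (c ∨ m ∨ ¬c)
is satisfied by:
  {c: True, m: True}


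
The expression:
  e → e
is always true.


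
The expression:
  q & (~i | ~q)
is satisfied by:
  {q: True, i: False}


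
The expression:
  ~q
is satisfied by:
  {q: False}


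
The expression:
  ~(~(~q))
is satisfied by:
  {q: False}


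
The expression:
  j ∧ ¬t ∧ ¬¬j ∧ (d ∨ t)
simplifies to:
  d ∧ j ∧ ¬t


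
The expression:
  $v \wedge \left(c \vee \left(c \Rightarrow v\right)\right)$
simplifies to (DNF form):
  $v$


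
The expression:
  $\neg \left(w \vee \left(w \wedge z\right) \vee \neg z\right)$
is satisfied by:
  {z: True, w: False}


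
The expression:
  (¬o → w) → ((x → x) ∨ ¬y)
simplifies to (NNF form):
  True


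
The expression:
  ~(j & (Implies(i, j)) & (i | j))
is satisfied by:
  {j: False}


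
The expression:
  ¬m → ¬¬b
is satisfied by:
  {b: True, m: True}
  {b: True, m: False}
  {m: True, b: False}


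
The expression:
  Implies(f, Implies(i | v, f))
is always true.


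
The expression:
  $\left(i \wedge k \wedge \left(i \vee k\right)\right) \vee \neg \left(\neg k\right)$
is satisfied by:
  {k: True}


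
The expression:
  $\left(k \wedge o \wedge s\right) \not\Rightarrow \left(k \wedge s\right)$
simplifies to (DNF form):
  $\text{False}$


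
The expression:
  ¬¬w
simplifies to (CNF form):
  w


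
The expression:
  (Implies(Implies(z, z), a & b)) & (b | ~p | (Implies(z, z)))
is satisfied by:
  {a: True, b: True}


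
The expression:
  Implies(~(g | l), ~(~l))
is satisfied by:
  {l: True, g: True}
  {l: True, g: False}
  {g: True, l: False}


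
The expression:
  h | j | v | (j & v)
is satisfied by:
  {v: True, h: True, j: True}
  {v: True, h: True, j: False}
  {v: True, j: True, h: False}
  {v: True, j: False, h: False}
  {h: True, j: True, v: False}
  {h: True, j: False, v: False}
  {j: True, h: False, v: False}


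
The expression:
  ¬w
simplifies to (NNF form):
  ¬w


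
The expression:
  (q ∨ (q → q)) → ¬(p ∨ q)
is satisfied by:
  {q: False, p: False}


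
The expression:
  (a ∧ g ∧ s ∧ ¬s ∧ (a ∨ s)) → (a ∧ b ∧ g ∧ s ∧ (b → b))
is always true.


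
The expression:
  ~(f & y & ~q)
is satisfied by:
  {q: True, y: False, f: False}
  {q: False, y: False, f: False}
  {f: True, q: True, y: False}
  {f: True, q: False, y: False}
  {y: True, q: True, f: False}
  {y: True, q: False, f: False}
  {y: True, f: True, q: True}


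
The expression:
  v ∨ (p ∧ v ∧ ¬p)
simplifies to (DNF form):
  v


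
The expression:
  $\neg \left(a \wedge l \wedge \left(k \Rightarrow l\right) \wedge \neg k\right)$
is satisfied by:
  {k: True, l: False, a: False}
  {l: False, a: False, k: False}
  {a: True, k: True, l: False}
  {a: True, l: False, k: False}
  {k: True, l: True, a: False}
  {l: True, k: False, a: False}
  {a: True, l: True, k: True}


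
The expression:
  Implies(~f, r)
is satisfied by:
  {r: True, f: True}
  {r: True, f: False}
  {f: True, r: False}


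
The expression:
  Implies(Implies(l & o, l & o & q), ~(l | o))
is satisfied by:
  {q: False, o: False, l: False}
  {q: True, o: False, l: False}
  {o: True, l: True, q: False}


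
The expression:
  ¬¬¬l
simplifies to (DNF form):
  ¬l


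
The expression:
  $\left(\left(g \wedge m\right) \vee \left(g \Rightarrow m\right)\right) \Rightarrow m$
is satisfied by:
  {m: True, g: True}
  {m: True, g: False}
  {g: True, m: False}


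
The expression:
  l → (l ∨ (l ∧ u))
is always true.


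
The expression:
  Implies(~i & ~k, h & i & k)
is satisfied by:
  {i: True, k: True}
  {i: True, k: False}
  {k: True, i: False}


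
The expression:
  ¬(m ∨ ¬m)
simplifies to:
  False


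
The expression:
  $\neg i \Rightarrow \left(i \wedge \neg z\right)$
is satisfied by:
  {i: True}


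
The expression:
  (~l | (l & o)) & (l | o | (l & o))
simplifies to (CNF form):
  o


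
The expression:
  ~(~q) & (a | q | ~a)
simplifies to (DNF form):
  q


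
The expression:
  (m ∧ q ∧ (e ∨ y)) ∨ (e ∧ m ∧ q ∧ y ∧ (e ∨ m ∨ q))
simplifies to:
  m ∧ q ∧ (e ∨ y)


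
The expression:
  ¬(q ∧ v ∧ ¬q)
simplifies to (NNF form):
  True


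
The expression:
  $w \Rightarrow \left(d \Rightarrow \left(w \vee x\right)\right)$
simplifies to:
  $\text{True}$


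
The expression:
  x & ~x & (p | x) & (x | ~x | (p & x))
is never true.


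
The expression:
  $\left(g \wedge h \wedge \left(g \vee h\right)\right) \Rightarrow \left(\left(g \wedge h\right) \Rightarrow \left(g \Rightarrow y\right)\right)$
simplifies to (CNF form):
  $y \vee \neg g \vee \neg h$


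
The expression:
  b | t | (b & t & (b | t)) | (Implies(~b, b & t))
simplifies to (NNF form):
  b | t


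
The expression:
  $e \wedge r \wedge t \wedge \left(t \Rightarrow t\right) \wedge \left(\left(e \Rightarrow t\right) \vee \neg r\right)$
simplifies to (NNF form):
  $e \wedge r \wedge t$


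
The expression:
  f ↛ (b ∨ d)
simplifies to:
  f ∧ ¬b ∧ ¬d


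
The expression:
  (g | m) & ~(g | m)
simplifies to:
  False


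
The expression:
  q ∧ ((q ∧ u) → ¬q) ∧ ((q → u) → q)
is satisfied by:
  {q: True, u: False}


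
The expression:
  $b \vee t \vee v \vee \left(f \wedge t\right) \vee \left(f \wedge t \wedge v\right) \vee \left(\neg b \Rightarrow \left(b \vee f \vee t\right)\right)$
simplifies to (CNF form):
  $b \vee f \vee t \vee v$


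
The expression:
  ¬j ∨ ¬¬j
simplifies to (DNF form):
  True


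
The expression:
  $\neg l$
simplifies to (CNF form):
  $\neg l$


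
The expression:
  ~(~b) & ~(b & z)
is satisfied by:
  {b: True, z: False}


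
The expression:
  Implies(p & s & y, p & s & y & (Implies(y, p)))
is always true.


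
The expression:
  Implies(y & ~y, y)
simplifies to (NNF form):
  True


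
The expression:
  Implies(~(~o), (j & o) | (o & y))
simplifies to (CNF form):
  j | y | ~o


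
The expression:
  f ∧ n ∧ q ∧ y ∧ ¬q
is never true.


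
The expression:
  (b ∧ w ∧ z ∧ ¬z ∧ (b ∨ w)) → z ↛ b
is always true.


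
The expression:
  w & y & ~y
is never true.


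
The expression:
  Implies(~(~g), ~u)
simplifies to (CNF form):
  ~g | ~u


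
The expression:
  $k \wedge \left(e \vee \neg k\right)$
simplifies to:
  $e \wedge k$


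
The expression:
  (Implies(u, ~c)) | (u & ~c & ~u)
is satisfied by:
  {u: False, c: False}
  {c: True, u: False}
  {u: True, c: False}


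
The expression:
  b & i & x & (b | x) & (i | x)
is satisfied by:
  {i: True, b: True, x: True}


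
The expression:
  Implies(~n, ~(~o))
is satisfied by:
  {n: True, o: True}
  {n: True, o: False}
  {o: True, n: False}


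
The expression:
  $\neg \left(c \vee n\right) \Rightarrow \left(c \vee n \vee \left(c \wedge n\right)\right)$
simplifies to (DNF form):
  $c \vee n$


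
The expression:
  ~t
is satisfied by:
  {t: False}


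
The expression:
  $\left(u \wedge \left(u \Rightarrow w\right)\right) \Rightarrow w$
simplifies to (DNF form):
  $\text{True}$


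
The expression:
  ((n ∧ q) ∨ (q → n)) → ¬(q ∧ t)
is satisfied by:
  {t: False, n: False, q: False}
  {q: True, t: False, n: False}
  {n: True, t: False, q: False}
  {q: True, n: True, t: False}
  {t: True, q: False, n: False}
  {q: True, t: True, n: False}
  {n: True, t: True, q: False}


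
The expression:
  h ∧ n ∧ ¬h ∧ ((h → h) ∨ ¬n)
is never true.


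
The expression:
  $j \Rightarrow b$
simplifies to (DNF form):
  $b \vee \neg j$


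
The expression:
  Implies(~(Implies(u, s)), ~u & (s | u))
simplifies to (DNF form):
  s | ~u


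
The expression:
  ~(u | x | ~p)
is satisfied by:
  {p: True, u: False, x: False}


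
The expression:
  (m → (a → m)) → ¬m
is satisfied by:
  {m: False}


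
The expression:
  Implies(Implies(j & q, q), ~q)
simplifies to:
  ~q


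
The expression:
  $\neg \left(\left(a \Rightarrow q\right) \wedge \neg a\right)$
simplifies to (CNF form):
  $a$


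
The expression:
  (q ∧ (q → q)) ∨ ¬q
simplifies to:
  True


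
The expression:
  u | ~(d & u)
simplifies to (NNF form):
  True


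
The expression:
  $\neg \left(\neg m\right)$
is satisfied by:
  {m: True}


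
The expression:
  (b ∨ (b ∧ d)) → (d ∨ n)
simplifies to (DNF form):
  d ∨ n ∨ ¬b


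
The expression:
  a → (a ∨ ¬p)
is always true.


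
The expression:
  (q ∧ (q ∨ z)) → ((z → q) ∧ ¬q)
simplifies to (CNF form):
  ¬q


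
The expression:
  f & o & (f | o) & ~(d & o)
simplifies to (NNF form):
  f & o & ~d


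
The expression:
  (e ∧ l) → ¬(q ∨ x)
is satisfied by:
  {q: False, l: False, e: False, x: False}
  {x: True, q: False, l: False, e: False}
  {q: True, x: False, l: False, e: False}
  {x: True, q: True, l: False, e: False}
  {e: True, x: False, q: False, l: False}
  {x: True, e: True, q: False, l: False}
  {e: True, q: True, x: False, l: False}
  {x: True, e: True, q: True, l: False}
  {l: True, e: False, q: False, x: False}
  {l: True, x: True, e: False, q: False}
  {l: True, q: True, e: False, x: False}
  {x: True, l: True, q: True, e: False}
  {l: True, e: True, x: False, q: False}


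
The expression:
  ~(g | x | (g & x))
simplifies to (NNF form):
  ~g & ~x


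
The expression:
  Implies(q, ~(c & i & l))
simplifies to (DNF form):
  ~c | ~i | ~l | ~q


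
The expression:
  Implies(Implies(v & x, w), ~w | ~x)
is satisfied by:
  {w: False, x: False}
  {x: True, w: False}
  {w: True, x: False}


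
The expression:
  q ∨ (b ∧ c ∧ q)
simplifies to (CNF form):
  q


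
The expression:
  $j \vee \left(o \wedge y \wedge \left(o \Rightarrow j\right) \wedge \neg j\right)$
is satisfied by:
  {j: True}


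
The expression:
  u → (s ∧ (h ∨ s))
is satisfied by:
  {s: True, u: False}
  {u: False, s: False}
  {u: True, s: True}


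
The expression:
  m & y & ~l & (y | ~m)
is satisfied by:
  {m: True, y: True, l: False}


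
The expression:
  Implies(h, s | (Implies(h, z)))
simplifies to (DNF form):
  s | z | ~h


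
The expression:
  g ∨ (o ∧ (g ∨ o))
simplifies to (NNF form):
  g ∨ o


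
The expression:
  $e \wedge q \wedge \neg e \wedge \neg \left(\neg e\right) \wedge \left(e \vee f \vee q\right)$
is never true.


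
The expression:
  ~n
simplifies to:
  ~n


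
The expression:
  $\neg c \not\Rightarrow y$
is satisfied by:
  {y: False, c: False}


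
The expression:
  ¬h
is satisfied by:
  {h: False}


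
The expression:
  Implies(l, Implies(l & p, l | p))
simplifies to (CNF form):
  True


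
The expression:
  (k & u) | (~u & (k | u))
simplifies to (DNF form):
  k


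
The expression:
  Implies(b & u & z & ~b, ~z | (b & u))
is always true.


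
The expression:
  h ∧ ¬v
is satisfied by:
  {h: True, v: False}


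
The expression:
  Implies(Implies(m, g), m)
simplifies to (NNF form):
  m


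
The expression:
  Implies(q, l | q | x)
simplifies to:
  True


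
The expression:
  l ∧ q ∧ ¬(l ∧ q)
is never true.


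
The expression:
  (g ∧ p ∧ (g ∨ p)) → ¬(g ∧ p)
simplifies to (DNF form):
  ¬g ∨ ¬p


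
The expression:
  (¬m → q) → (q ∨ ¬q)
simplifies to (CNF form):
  True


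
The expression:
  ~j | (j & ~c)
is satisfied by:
  {c: False, j: False}
  {j: True, c: False}
  {c: True, j: False}


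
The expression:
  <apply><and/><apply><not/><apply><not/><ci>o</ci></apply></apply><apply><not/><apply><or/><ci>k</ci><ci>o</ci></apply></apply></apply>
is never true.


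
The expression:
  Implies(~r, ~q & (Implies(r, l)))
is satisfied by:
  {r: True, q: False}
  {q: False, r: False}
  {q: True, r: True}


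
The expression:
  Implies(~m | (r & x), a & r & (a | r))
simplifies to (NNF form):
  (a & r) | (m & ~r) | (m & ~x)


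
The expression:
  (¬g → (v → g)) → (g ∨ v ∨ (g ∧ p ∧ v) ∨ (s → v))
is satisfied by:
  {g: True, v: True, s: False}
  {g: True, s: False, v: False}
  {v: True, s: False, g: False}
  {v: False, s: False, g: False}
  {g: True, v: True, s: True}
  {g: True, s: True, v: False}
  {v: True, s: True, g: False}


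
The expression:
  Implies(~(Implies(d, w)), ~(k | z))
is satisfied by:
  {w: True, k: False, d: False, z: False}
  {z: True, w: True, k: False, d: False}
  {w: True, k: True, z: False, d: False}
  {z: True, w: True, k: True, d: False}
  {z: False, k: False, w: False, d: False}
  {z: True, k: False, w: False, d: False}
  {k: True, z: False, w: False, d: False}
  {z: True, k: True, w: False, d: False}
  {d: True, w: True, z: False, k: False}
  {d: True, z: True, w: True, k: False}
  {d: True, w: True, k: True, z: False}
  {d: True, z: True, w: True, k: True}
  {d: True, z: False, k: False, w: False}


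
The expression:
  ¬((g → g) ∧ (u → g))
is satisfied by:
  {u: True, g: False}


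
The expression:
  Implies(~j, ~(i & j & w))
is always true.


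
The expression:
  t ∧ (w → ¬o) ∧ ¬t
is never true.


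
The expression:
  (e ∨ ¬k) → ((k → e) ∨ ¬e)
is always true.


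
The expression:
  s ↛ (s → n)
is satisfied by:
  {s: True, n: False}


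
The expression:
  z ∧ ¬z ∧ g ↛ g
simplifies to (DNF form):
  False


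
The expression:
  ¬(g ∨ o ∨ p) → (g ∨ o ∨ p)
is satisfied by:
  {o: True, g: True, p: True}
  {o: True, g: True, p: False}
  {o: True, p: True, g: False}
  {o: True, p: False, g: False}
  {g: True, p: True, o: False}
  {g: True, p: False, o: False}
  {p: True, g: False, o: False}


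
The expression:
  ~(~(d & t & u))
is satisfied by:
  {t: True, u: True, d: True}


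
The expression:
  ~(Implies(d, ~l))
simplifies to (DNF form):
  d & l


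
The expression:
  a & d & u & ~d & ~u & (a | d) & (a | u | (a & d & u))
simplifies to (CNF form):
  False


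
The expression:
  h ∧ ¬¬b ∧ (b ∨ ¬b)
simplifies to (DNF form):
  b ∧ h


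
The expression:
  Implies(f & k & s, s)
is always true.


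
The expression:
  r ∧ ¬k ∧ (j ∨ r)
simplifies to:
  r ∧ ¬k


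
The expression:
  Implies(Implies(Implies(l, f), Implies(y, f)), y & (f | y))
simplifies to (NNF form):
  y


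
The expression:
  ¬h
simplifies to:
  ¬h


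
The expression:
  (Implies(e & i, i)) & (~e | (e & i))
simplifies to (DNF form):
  i | ~e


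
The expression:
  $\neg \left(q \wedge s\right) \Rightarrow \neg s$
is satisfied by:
  {q: True, s: False}
  {s: False, q: False}
  {s: True, q: True}


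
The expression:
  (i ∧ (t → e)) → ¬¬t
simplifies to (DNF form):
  t ∨ ¬i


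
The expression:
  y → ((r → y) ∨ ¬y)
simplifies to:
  True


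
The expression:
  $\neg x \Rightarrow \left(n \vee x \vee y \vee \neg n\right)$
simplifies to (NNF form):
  $\text{True}$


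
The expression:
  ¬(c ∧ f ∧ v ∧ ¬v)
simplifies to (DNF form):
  True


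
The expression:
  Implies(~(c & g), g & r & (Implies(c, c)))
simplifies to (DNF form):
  (c & g) | (g & r)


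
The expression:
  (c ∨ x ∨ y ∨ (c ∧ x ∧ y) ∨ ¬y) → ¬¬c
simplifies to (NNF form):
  c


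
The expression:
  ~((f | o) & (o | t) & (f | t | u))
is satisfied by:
  {u: False, t: False, o: False, f: False}
  {u: True, t: False, o: False, f: False}
  {f: True, u: False, t: False, o: False}
  {f: True, u: True, t: False, o: False}
  {t: True, f: False, u: False, o: False}
  {t: True, u: True, f: False, o: False}
  {o: True, t: False, u: False, f: False}


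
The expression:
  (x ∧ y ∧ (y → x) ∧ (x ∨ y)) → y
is always true.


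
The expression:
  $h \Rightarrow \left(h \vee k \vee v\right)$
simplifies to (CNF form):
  $\text{True}$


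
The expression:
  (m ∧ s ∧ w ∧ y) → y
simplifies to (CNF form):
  True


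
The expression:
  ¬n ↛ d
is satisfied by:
  {n: False, d: False}


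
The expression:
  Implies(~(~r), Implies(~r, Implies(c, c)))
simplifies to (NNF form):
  True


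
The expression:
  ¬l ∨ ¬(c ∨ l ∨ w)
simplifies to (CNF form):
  ¬l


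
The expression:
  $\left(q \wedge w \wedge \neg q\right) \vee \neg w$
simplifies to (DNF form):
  $\neg w$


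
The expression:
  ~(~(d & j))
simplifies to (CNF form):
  d & j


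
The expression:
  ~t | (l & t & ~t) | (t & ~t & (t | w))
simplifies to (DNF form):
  ~t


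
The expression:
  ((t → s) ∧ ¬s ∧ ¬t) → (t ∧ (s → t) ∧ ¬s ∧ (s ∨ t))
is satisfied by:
  {t: True, s: True}
  {t: True, s: False}
  {s: True, t: False}


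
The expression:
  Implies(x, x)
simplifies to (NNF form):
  True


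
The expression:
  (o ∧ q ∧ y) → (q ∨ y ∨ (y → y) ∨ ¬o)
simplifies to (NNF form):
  True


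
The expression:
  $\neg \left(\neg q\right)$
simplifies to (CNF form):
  $q$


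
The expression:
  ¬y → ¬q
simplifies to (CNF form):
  y ∨ ¬q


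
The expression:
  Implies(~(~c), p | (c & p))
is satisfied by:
  {p: True, c: False}
  {c: False, p: False}
  {c: True, p: True}


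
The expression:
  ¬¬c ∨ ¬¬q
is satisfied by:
  {q: True, c: True}
  {q: True, c: False}
  {c: True, q: False}


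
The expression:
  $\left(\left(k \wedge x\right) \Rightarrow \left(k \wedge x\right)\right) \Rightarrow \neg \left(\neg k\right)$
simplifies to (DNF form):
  $k$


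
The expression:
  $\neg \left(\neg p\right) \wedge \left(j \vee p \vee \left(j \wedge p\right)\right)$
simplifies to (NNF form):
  $p$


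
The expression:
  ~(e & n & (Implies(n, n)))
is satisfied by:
  {e: False, n: False}
  {n: True, e: False}
  {e: True, n: False}


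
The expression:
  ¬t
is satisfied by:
  {t: False}


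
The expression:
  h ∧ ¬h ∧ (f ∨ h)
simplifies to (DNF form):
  False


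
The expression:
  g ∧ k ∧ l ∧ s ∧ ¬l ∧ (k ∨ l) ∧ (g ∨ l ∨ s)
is never true.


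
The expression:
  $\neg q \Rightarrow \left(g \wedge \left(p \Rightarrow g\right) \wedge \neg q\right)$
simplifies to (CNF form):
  $g \vee q$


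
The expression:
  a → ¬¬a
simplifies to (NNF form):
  True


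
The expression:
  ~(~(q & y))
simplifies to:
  q & y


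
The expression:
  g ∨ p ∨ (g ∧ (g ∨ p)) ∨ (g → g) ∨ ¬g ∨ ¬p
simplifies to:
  True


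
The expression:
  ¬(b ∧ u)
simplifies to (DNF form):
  ¬b ∨ ¬u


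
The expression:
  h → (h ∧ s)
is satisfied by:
  {s: True, h: False}
  {h: False, s: False}
  {h: True, s: True}


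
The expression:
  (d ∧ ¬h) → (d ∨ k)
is always true.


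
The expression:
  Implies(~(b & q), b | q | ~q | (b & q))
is always true.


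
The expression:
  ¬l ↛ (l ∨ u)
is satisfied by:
  {u: False, l: False}


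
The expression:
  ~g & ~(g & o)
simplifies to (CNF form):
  ~g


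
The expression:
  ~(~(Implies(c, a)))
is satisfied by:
  {a: True, c: False}
  {c: False, a: False}
  {c: True, a: True}


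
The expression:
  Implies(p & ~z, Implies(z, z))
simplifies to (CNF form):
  True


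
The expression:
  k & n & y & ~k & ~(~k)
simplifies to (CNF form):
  False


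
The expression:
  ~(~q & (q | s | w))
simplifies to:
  q | (~s & ~w)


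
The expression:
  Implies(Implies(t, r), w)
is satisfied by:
  {t: True, w: True, r: False}
  {w: True, r: False, t: False}
  {t: True, w: True, r: True}
  {w: True, r: True, t: False}
  {t: True, r: False, w: False}


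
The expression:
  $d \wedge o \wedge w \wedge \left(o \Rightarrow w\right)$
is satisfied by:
  {w: True, d: True, o: True}


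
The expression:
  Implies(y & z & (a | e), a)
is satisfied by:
  {a: True, e: False, z: False, y: False}
  {a: False, e: False, z: False, y: False}
  {a: True, y: True, e: False, z: False}
  {y: True, a: False, e: False, z: False}
  {a: True, z: True, y: False, e: False}
  {z: True, y: False, e: False, a: False}
  {a: True, y: True, z: True, e: False}
  {y: True, z: True, a: False, e: False}
  {a: True, e: True, y: False, z: False}
  {e: True, y: False, z: False, a: False}
  {a: True, y: True, e: True, z: False}
  {y: True, e: True, a: False, z: False}
  {a: True, z: True, e: True, y: False}
  {z: True, e: True, y: False, a: False}
  {a: True, y: True, z: True, e: True}


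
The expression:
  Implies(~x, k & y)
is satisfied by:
  {x: True, y: True, k: True}
  {x: True, y: True, k: False}
  {x: True, k: True, y: False}
  {x: True, k: False, y: False}
  {y: True, k: True, x: False}


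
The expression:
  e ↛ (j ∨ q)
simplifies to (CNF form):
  e ∧ ¬j ∧ ¬q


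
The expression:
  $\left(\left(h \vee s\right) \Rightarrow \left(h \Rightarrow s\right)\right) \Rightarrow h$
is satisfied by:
  {h: True}


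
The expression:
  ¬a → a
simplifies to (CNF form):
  a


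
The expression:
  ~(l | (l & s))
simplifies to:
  ~l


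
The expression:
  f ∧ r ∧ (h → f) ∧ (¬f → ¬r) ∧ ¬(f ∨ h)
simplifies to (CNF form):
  False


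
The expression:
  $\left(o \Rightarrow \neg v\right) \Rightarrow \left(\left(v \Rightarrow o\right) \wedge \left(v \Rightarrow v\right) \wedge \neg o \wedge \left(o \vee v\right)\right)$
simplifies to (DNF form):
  $o \wedge v$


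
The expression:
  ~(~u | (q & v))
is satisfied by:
  {u: True, v: False, q: False}
  {u: True, q: True, v: False}
  {u: True, v: True, q: False}


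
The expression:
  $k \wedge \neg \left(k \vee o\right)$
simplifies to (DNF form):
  $\text{False}$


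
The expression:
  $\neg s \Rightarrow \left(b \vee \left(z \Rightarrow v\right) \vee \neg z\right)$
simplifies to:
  $b \vee s \vee v \vee \neg z$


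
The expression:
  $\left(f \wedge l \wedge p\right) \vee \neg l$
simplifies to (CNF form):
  $\left(f \vee \neg l\right) \wedge \left(p \vee \neg l\right)$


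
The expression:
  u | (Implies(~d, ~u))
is always true.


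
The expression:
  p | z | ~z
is always true.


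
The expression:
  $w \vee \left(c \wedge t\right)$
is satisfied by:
  {c: True, w: True, t: True}
  {c: True, w: True, t: False}
  {w: True, t: True, c: False}
  {w: True, t: False, c: False}
  {c: True, t: True, w: False}


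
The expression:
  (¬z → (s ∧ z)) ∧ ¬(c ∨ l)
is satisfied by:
  {z: True, l: False, c: False}


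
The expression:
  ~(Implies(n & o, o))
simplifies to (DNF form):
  False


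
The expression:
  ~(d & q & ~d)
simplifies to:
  True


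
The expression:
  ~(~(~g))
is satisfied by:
  {g: False}


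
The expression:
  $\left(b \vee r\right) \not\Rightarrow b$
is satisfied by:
  {r: True, b: False}


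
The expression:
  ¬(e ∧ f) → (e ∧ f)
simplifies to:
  e ∧ f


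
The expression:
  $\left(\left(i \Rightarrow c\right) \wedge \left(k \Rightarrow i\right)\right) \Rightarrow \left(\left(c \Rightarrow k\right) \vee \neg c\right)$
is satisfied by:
  {k: True, c: False}
  {c: False, k: False}
  {c: True, k: True}


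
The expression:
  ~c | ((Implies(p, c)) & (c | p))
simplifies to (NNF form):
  True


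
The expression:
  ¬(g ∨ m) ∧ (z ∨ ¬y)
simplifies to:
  ¬g ∧ ¬m ∧ (z ∨ ¬y)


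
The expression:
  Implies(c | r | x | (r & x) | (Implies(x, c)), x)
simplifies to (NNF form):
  x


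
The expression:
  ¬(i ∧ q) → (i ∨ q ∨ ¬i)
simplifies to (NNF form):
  True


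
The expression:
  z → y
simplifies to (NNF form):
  y ∨ ¬z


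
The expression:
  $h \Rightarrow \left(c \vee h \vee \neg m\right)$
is always true.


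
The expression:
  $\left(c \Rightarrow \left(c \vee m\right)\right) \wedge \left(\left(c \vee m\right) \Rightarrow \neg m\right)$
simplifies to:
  $\neg m$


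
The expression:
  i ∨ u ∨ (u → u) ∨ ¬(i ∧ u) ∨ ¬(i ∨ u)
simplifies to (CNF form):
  True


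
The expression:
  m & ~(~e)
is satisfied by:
  {m: True, e: True}


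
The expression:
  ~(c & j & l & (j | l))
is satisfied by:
  {l: False, c: False, j: False}
  {j: True, l: False, c: False}
  {c: True, l: False, j: False}
  {j: True, c: True, l: False}
  {l: True, j: False, c: False}
  {j: True, l: True, c: False}
  {c: True, l: True, j: False}


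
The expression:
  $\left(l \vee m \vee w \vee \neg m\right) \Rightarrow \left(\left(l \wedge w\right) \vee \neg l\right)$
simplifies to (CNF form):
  $w \vee \neg l$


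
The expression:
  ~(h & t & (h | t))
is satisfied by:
  {h: False, t: False}
  {t: True, h: False}
  {h: True, t: False}


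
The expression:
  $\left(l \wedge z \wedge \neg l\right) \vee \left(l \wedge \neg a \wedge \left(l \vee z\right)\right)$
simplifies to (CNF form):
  $l \wedge \neg a$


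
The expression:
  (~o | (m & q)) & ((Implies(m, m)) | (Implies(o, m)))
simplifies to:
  ~o | (m & q)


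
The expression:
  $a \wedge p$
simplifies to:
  $a \wedge p$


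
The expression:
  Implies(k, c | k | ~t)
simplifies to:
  True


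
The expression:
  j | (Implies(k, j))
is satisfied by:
  {j: True, k: False}
  {k: False, j: False}
  {k: True, j: True}


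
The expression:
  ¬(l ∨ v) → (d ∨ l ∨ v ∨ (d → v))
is always true.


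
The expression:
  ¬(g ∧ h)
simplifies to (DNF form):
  ¬g ∨ ¬h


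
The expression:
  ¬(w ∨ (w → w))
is never true.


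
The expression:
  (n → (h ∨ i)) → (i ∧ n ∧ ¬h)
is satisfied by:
  {n: True, h: False}


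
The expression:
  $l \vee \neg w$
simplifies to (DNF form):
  $l \vee \neg w$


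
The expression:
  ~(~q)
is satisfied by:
  {q: True}


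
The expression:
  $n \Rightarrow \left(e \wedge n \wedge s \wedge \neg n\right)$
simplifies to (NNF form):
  $\neg n$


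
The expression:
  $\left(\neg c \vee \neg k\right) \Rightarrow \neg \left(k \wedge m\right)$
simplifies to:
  $c \vee \neg k \vee \neg m$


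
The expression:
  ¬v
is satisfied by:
  {v: False}


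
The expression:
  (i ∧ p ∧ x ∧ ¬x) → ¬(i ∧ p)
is always true.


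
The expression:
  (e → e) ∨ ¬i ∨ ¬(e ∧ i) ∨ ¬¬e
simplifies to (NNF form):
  True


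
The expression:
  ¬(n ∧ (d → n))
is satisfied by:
  {n: False}


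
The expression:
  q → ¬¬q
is always true.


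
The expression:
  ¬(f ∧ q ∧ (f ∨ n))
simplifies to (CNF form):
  ¬f ∨ ¬q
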